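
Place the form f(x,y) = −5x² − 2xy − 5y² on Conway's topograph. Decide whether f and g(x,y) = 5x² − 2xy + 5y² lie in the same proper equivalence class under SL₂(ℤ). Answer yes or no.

D₁ = -96, D₂ = -96
f is negative-definite; reduce −f:
−f: reduced (well bottom): (5,2,5) with a≤c, −a<b≤a
flip sign back: reduced form of f is (-5,-2,-5)
g: flip: (5,-2,5)→(5,2,5)
g: reduced (well bottom): (5,2,5) with a≤c, −a<b≤a
reduced forms (-5, -2, -5) vs (5, 2, 5) ⇒ inequivalent

no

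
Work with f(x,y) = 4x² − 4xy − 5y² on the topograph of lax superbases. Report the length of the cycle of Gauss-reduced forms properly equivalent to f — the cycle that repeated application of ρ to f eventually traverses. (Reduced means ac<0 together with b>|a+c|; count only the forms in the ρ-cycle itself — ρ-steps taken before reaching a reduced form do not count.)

D = 96, ⌊√D⌋ = 9
descent: ρ → (-5,4,4)  [lands on river]
river: ρ → (4,4,-5)
river: ρ → (-5,6,3)
river: ρ → (3,6,-5)
ρ-cycle length = 4 (tail of 1 descent step not counted)

4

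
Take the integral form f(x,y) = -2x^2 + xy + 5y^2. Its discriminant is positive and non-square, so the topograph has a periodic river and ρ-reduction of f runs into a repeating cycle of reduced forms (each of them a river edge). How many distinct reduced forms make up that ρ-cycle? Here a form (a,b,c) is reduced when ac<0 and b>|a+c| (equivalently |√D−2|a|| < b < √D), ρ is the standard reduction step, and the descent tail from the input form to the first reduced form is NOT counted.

D = 41, ⌊√D⌋ = 6
descent: ρ → (5,-1,-2)
descent: ρ → (-2,5,2)  [lands on river]
river: ρ → (2,3,-4)
river: ρ → (-4,5,1)
river: ρ → (1,5,-4)
river: ρ → (-4,3,2)
river: ρ → (2,5,-2)
river: ρ → (-2,3,4)
river: ρ → (4,5,-1)
river: ρ → (-1,5,4)
river: ρ → (4,3,-2)
ρ-cycle length = 10 (tail of 2 descent steps not counted)

10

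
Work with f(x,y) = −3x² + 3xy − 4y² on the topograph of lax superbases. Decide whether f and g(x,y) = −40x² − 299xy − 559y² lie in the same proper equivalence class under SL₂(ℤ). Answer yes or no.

D₁ = -39, D₂ = -39
f is negative-definite; reduce −f:
−f: translate: b→3 (≡-3 mod 6), so (3,-3,4)→(3,3,4)
−f: reduced (well bottom): (3,3,4) with a≤c, −a<b≤a
flip sign back: reduced form of f is (-3,-3,-4)
g is negative-definite; reduce −g:
−g: translate: b→-21 (≡299 mod 80), so (40,299,559)→(40,-21,3)
−g: flip: (40,-21,3)→(3,21,40)
−g: translate: b→3 (≡21 mod 6), so (3,21,40)→(3,3,4)
−g: reduced (well bottom): (3,3,4) with a≤c, −a<b≤a
flip sign back: reduced form of g is (-3,-3,-4)
reduced forms (-3, -3, -4) vs (-3, -3, -4) ⇒ equivalent

yes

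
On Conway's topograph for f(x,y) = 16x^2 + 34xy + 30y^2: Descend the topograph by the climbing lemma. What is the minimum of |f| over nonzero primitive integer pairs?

translate: b→2 (≡34 mod 32), so (16,34,30)→(16,2,12)
flip: (16,2,12)→(12,-2,16)
reduced (well bottom): (12,-2,16) with a≤c, −a<b≤a
well minimum = a = 12

12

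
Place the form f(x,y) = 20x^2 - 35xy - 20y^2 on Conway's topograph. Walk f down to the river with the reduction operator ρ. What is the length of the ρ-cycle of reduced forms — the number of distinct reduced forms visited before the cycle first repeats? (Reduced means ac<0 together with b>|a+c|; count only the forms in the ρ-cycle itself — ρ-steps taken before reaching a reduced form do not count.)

D = 2825, ⌊√D⌋ = 53
descent: ρ → (-20,35,20)  [lands on river]
river: ρ → (20,45,-10)
river: ρ → (-10,35,40)
river: ρ → (40,45,-5)
river: ρ → (-5,45,40)
river: ρ → (40,35,-10)
river: ρ → (-10,45,20)
river: ρ → (20,35,-20)
river: ρ → (-20,45,10)
river: ρ → (10,35,-40)
river: ρ → (-40,45,5)
river: ρ → (5,45,-40)
river: ρ → (-40,35,10)
river: ρ → (10,45,-20)
ρ-cycle length = 14 (tail of 1 descent step not counted)

14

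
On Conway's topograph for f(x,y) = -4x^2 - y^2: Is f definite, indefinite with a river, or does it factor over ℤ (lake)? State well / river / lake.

D = b²−4ac = 0² − 4·(-4)·(-1) = -16
D < 0 ⇒ definite ⇒ every region one sign ⇒ single well

well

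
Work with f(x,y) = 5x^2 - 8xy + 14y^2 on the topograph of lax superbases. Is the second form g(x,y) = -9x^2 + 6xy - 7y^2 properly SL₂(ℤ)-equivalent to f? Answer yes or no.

D₁ = -216, D₂ = -216
f: translate: b→2 (≡-8 mod 10), so (5,-8,14)→(5,2,11)
f: reduced (well bottom): (5,2,11) with a≤c, −a<b≤a
g is negative-definite; reduce −g:
−g: flip: (9,-6,7)→(7,6,9)
−g: reduced (well bottom): (7,6,9) with a≤c, −a<b≤a
flip sign back: reduced form of g is (-7,-6,-9)
reduced forms (5, 2, 11) vs (-7, -6, -9) ⇒ inequivalent

no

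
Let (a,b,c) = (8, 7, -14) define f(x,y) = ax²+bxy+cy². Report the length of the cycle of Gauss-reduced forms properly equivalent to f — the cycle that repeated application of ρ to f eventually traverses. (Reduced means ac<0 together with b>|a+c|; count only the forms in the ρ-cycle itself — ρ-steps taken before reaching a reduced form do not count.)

D = 497, ⌊√D⌋ = 22
river: ρ → (-14,21,1)
river: ρ → (1,21,-14)
river: ρ → (-14,7,8)
river: ρ → (8,9,-13)
river: ρ → (-13,17,4)
river: ρ → (4,15,-17)
river: ρ → (-17,19,2)
river: ρ → (2,21,-7)
river: ρ → (-7,21,2)
river: ρ → (2,19,-17)
river: ρ → (-17,15,4)
river: ρ → (4,17,-13)
river: ρ → (-13,9,8)
river: ρ → (8,7,-14)
ρ-cycle length = 14 (tail of 0 descent steps not counted)

14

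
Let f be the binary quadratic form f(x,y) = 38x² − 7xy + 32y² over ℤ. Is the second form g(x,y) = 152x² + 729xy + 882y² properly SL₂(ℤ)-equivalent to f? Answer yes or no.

D₁ = -4815, D₂ = -4815
f: flip: (38,-7,32)→(32,7,38)
f: reduced (well bottom): (32,7,38) with a≤c, −a<b≤a
g: translate: b→121 (≡729 mod 304), so (152,729,882)→(152,121,32)
g: flip: (152,121,32)→(32,-121,152)
g: translate: b→7 (≡-121 mod 64), so (32,-121,152)→(32,7,38)
g: reduced (well bottom): (32,7,38) with a≤c, −a<b≤a
reduced forms (32, 7, 38) vs (32, 7, 38) ⇒ equivalent

yes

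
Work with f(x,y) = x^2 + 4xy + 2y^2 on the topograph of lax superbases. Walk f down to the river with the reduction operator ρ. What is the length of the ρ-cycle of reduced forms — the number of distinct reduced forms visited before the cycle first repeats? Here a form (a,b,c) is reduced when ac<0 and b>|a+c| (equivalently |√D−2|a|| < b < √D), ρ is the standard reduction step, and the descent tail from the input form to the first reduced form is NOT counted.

D = 8, ⌊√D⌋ = 2
descent: ρ → (2,0,-1)
descent: ρ → (-1,2,1)  [lands on river]
river: ρ → (1,2,-1)
ρ-cycle length = 2 (tail of 2 descent steps not counted)

2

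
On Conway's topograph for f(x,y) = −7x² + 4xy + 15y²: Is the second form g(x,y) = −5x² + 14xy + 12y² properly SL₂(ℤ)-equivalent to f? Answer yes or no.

D₁ = 436, D₂ = 436
river cycle of f (length 30): (-7, 18, 4), (4, 14, -15), (-15, 16, 3), (3, 20, -3), (-3, 16, 15), (15, 14, -4), (-4, 18, 7), (7, 10, -12), (-12, 14, 5), (5, 16, -9), … (20 more)
river cycle of g (length 30): (12, 10, -7), (-7, 18, 4), (4, 14, -15), (-15, 16, 3), (3, 20, -3), (-3, 16, 15), (15, 14, -4), (-4, 18, 7), (7, 10, -12), (-12, 14, 5), … (20 more)
cycles coincide ⇒ equivalent

yes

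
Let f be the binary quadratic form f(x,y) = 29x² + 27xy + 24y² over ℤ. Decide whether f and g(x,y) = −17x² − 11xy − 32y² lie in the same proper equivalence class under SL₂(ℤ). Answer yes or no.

D₁ = -2055, D₂ = -2055
f: flip: (29,27,24)→(24,-27,29)
f: translate: b→21 (≡-27 mod 48), so (24,-27,29)→(24,21,26)
f: reduced (well bottom): (24,21,26) with a≤c, −a<b≤a
g is negative-definite; reduce −g:
−g: reduced (well bottom): (17,11,32) with a≤c, −a<b≤a
flip sign back: reduced form of g is (-17,-11,-32)
reduced forms (24, 21, 26) vs (-17, -11, -32) ⇒ inequivalent

no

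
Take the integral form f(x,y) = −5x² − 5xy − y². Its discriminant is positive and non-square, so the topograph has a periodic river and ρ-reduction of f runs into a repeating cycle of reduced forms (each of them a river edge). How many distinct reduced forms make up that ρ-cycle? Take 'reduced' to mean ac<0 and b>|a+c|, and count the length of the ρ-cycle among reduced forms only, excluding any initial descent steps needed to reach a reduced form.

D = 5, ⌊√D⌋ = 2
descent: ρ → (-1,1,1)  [lands on river]
river: ρ → (1,1,-1)
ρ-cycle length = 2 (tail of 1 descent step not counted)

2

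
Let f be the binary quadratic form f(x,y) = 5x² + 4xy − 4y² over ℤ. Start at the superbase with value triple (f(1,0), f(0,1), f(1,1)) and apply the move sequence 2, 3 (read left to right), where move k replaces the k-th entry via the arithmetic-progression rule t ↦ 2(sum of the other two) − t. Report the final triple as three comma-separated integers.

start (5,-4,5) = (f(1,0),f(0,1),f(1,1))
replace slot 2: 2·(5+5) − (-4) = 24 → (5,24,5)
replace slot 3: 2·(5+24) − 5 = 53 → (5,24,53)

5,24,53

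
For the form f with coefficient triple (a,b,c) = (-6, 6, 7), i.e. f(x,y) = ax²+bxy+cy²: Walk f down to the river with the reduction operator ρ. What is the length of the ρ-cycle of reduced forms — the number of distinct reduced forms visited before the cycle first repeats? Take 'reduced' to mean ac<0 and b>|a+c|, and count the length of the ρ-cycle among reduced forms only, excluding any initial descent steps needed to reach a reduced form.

D = 204, ⌊√D⌋ = 14
river: ρ → (7,8,-5)
river: ρ → (-5,12,3)
river: ρ → (3,12,-5)
river: ρ → (-5,8,7)
river: ρ → (7,6,-6)
river: ρ → (-6,6,7)
ρ-cycle length = 6 (tail of 0 descent steps not counted)

6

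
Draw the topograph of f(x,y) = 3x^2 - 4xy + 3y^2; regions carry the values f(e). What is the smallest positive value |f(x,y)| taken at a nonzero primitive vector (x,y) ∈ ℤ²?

translate: b→2 (≡-4 mod 6), so (3,-4,3)→(3,2,2)
flip: (3,2,2)→(2,-2,3)
translate: b→2 (≡-2 mod 4), so (2,-2,3)→(2,2,3)
reduced (well bottom): (2,2,3) with a≤c, −a<b≤a
well minimum = a = 2

2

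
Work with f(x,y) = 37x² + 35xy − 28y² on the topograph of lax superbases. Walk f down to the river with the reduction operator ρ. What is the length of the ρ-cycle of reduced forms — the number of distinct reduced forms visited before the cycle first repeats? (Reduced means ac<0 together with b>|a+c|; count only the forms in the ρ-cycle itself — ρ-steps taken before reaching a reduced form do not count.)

D = 5369, ⌊√D⌋ = 73
river: ρ → (-28,21,44)
river: ρ → (44,67,-5)
river: ρ → (-5,73,2)
river: ρ → (2,71,-41)
river: ρ → (-41,11,32)
river: ρ → (32,53,-20)
river: ρ → (-20,67,11)
river: ρ → (11,65,-26)
river: ρ → (-26,39,37)
river: ρ → (37,35,-28)
ρ-cycle length = 10 (tail of 0 descent steps not counted)

10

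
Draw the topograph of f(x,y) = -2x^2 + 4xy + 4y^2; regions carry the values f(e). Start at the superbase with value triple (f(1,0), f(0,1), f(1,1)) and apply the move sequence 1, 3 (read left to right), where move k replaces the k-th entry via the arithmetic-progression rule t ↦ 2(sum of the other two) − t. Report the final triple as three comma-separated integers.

start (-2,4,6) = (f(1,0),f(0,1),f(1,1))
replace slot 1: 2·(4+6) − (-2) = 22 → (22,4,6)
replace slot 3: 2·(22+4) − 6 = 46 → (22,4,46)

22,4,46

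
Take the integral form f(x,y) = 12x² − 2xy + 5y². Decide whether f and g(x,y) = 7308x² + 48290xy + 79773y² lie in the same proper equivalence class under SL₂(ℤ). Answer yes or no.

D₁ = -236, D₂ = -236
f: flip: (12,-2,5)→(5,2,12)
f: reduced (well bottom): (5,2,12) with a≤c, −a<b≤a
g: translate: b→4442 (≡48290 mod 14616), so (7308,48290,79773)→(7308,4442,675)
g: flip: (7308,4442,675)→(675,-4442,7308)
g: translate: b→-392 (≡-4442 mod 1350), so (675,-4442,7308)→(675,-392,57)
g: flip: (675,-392,57)→(57,392,675)
g: translate: b→50 (≡392 mod 114), so (57,392,675)→(57,50,12)
g: flip: (57,50,12)→(12,-50,57)
g: translate: b→-2 (≡-50 mod 24), so (12,-50,57)→(12,-2,5)
g: flip: (12,-2,5)→(5,2,12)
g: reduced (well bottom): (5,2,12) with a≤c, −a<b≤a
reduced forms (5, 2, 12) vs (5, 2, 12) ⇒ equivalent

yes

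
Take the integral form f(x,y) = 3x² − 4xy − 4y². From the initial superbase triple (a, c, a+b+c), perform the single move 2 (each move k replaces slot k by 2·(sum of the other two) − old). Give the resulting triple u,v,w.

start (3,-4,-5) = (f(1,0),f(0,1),f(1,1))
replace slot 2: 2·(3+(-5)) − (-4) = 0 → (3,0,-5)

3,0,-5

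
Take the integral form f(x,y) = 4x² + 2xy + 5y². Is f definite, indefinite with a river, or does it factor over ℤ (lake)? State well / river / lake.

D = b²−4ac = 2² − 4·4·5 = -76
D < 0 ⇒ definite ⇒ every region one sign ⇒ single well

well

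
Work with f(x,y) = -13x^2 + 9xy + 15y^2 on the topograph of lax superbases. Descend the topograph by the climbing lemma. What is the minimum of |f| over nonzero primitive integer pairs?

river: ρ → (15,21,-7)
river: ρ → (-7,21,15)
river: ρ → (15,9,-13)
river: ρ → (-13,17,11)
river: ρ → (11,27,-3)
river: ρ → (-3,27,11)
river: ρ → (11,17,-13)
river: ρ → (-13,9,15)
closes: descent 0, river 8
min |a| on river = 3

3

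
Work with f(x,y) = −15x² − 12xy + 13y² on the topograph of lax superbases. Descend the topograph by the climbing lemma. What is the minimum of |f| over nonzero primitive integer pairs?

descent: ρ → (13,12,-15)  [lands on river]
river: ρ → (-15,18,10)
river: ρ → (10,22,-11)
river: ρ → (-11,22,10)
river: ρ → (10,18,-15)
river: ρ → (-15,12,13)
river: ρ → (13,14,-14)
river: ρ → (-14,14,13)
closes: descent 1, river 8
min |a| on river = 10

10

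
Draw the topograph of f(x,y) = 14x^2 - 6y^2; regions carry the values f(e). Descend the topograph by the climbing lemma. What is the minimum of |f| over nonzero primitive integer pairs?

descent: ρ → (-6,12,8)  [lands on river]
river: ρ → (8,4,-10)
river: ρ → (-10,16,2)
river: ρ → (2,16,-10)
river: ρ → (-10,4,8)
river: ρ → (8,12,-6)
closes: descent 1, river 6
min |a| on river = 2

2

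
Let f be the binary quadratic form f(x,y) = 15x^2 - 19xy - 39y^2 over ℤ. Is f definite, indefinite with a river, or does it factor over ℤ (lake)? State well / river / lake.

D = b²−4ac = (-19)² − 4·15·(-39) = 2701
D > 0 non-square ⇒ indefinite ⇒ periodic river

river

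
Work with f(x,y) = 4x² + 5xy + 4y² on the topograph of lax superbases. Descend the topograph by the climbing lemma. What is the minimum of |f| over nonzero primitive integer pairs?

translate: b→-3 (≡5 mod 8), so (4,5,4)→(4,-3,3)
flip: (4,-3,3)→(3,3,4)
reduced (well bottom): (3,3,4) with a≤c, −a<b≤a
well minimum = a = 3

3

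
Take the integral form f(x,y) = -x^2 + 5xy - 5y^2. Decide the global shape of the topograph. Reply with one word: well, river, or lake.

D = b²−4ac = 5² − 4·(-1)·(-5) = 5
D > 0 non-square ⇒ indefinite ⇒ periodic river

river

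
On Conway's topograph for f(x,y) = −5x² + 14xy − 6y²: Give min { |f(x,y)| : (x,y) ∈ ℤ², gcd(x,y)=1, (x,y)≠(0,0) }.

descent: ρ → (-6,-2,3)
descent: ρ → (3,8,-1)  [lands on river]
river: ρ → (-1,8,3)
river: ρ → (3,4,-5)
river: ρ → (-5,6,2)
river: ρ → (2,6,-5)
river: ρ → (-5,4,3)
closes: descent 2, river 6
min |a| on river = 1

1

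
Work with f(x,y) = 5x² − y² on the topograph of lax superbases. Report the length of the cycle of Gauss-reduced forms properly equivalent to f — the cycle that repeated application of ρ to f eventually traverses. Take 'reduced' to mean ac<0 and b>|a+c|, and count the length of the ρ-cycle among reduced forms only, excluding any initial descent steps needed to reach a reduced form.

D = 20, ⌊√D⌋ = 4
descent: ρ → (-1,4,1)  [lands on river]
river: ρ → (1,4,-1)
ρ-cycle length = 2 (tail of 1 descent step not counted)

2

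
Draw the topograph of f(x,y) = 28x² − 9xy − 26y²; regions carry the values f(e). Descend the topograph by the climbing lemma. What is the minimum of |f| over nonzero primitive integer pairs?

descent: ρ → (-26,9,28)  [lands on river]
river: ρ → (28,47,-7)
river: ρ → (-7,51,14)
river: ρ → (14,33,-34)
river: ρ → (-34,35,13)
river: ρ → (13,43,-22)
river: ρ → (-22,45,11)
river: ρ → (11,43,-26)
closes: descent 1, river 8
min |a| on river = 7

7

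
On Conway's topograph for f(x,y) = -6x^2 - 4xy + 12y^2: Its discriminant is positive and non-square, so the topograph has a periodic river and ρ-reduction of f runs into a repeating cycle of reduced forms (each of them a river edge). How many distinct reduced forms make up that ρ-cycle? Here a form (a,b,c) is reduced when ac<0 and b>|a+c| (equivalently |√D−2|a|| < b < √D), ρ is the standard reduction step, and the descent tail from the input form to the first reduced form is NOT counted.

D = 304, ⌊√D⌋ = 17
descent: ρ → (12,4,-6)
descent: ρ → (-6,8,10)  [lands on river]
river: ρ → (10,12,-4)
river: ρ → (-4,12,10)
river: ρ → (10,8,-6)
river: ρ → (-6,16,2)
river: ρ → (2,16,-6)
ρ-cycle length = 6 (tail of 2 descent steps not counted)

6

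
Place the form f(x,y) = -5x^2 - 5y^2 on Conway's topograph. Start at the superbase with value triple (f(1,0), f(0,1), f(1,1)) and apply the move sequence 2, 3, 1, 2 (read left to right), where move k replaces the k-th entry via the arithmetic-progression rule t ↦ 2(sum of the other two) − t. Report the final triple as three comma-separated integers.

start (-5,-5,-10) = (f(1,0),f(0,1),f(1,1))
replace slot 2: 2·((-5)+(-10)) − (-5) = -25 → (-5,-25,-10)
replace slot 3: 2·((-5)+(-25)) − (-10) = -50 → (-5,-25,-50)
replace slot 1: 2·((-25)+(-50)) − (-5) = -145 → (-145,-25,-50)
replace slot 2: 2·((-145)+(-50)) − (-25) = -365 → (-145,-365,-50)

-145,-365,-50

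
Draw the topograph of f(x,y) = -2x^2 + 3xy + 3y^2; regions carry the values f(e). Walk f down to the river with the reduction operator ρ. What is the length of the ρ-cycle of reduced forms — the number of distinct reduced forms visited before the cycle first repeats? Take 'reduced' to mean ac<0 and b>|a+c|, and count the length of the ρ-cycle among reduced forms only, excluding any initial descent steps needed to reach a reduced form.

D = 33, ⌊√D⌋ = 5
river: ρ → (3,3,-2)
river: ρ → (-2,5,1)
river: ρ → (1,5,-2)
river: ρ → (-2,3,3)
ρ-cycle length = 4 (tail of 0 descent steps not counted)

4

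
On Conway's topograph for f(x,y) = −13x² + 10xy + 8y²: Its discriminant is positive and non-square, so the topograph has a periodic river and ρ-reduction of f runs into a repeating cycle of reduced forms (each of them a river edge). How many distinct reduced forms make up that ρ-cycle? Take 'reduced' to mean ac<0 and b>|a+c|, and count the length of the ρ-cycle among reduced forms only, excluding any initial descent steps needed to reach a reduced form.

D = 516, ⌊√D⌋ = 22
river: ρ → (8,22,-1)
river: ρ → (-1,22,8)
river: ρ → (8,10,-13)
river: ρ → (-13,16,5)
river: ρ → (5,14,-16)
river: ρ → (-16,18,3)
river: ρ → (3,18,-16)
river: ρ → (-16,14,5)
river: ρ → (5,16,-13)
river: ρ → (-13,10,8)
ρ-cycle length = 10 (tail of 0 descent steps not counted)

10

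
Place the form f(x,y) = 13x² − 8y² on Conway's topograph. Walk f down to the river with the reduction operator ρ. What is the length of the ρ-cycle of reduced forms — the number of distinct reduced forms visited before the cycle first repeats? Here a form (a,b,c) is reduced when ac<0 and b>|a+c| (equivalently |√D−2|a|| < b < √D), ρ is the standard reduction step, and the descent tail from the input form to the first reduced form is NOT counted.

D = 416, ⌊√D⌋ = 20
descent: ρ → (-8,16,5)  [lands on river]
river: ρ → (5,14,-11)
river: ρ → (-11,8,8)
river: ρ → (8,8,-11)
river: ρ → (-11,14,5)
river: ρ → (5,16,-8)
ρ-cycle length = 6 (tail of 1 descent step not counted)

6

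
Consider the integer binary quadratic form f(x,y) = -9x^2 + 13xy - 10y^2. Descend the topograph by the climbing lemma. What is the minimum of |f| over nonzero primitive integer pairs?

translate: b→5 (≡-13 mod 18), so (9,-13,10)→(9,5,6)
flip: (9,5,6)→(6,-5,9)
reduced (well bottom): (6,-5,9) with a≤c, −a<b≤a
well minimum |f| = |-6| = 6 (negative-definite)

6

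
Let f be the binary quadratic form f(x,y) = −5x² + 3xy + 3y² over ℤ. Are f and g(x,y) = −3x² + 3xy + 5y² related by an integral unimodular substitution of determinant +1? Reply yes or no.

D₁ = 69, D₂ = 69
river cycle of f (length 4): (3, 3, -5), (-5, 7, 1), (1, 7, -5), (-5, 3, 3)
river cycle of g (length 4): (5, 7, -1), (-1, 7, 5), (5, 3, -3), (-3, 3, 5)
cycles differ ⇒ inequivalent

no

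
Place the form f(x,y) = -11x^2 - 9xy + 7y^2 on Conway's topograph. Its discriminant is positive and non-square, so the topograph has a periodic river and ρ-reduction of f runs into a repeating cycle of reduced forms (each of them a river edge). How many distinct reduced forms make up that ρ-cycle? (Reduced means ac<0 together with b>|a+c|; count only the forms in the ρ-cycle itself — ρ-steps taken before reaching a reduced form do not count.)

D = 389, ⌊√D⌋ = 19
descent: ρ → (7,9,-11)  [lands on river]
river: ρ → (-11,13,5)
river: ρ → (5,17,-5)
river: ρ → (-5,13,11)
river: ρ → (11,9,-7)
river: ρ → (-7,19,1)
river: ρ → (1,19,-7)
river: ρ → (-7,9,11)
river: ρ → (11,13,-5)
river: ρ → (-5,17,5)
river: ρ → (5,13,-11)
river: ρ → (-11,9,7)
river: ρ → (7,19,-1)
river: ρ → (-1,19,7)
ρ-cycle length = 14 (tail of 1 descent step not counted)

14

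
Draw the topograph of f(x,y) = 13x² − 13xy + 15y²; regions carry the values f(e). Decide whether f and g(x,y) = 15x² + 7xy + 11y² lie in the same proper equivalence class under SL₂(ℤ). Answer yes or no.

D₁ = -611, D₂ = -611
f: translate: b→13 (≡-13 mod 26), so (13,-13,15)→(13,13,15)
f: reduced (well bottom): (13,13,15) with a≤c, −a<b≤a
g: flip: (15,7,11)→(11,-7,15)
g: reduced (well bottom): (11,-7,15) with a≤c, −a<b≤a
reduced forms (13, 13, 15) vs (11, -7, 15) ⇒ inequivalent

no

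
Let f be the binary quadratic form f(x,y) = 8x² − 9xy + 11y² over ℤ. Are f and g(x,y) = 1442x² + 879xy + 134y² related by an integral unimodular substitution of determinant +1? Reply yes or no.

D₁ = -271, D₂ = -271
f: translate: b→7 (≡-9 mod 16), so (8,-9,11)→(8,7,10)
f: reduced (well bottom): (8,7,10) with a≤c, −a<b≤a
g: flip: (1442,879,134)→(134,-879,1442)
g: translate: b→-75 (≡-879 mod 268), so (134,-879,1442)→(134,-75,11)
g: flip: (134,-75,11)→(11,75,134)
g: translate: b→9 (≡75 mod 22), so (11,75,134)→(11,9,8)
g: flip: (11,9,8)→(8,-9,11)
g: translate: b→7 (≡-9 mod 16), so (8,-9,11)→(8,7,10)
g: reduced (well bottom): (8,7,10) with a≤c, −a<b≤a
reduced forms (8, 7, 10) vs (8, 7, 10) ⇒ equivalent

yes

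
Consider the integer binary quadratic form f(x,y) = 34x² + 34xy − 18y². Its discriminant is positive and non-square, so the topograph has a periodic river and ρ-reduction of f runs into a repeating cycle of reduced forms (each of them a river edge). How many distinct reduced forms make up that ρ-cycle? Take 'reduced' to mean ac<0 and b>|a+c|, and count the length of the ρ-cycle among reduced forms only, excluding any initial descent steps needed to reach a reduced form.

D = 3604, ⌊√D⌋ = 60
river: ρ → (-18,38,30)
river: ρ → (30,22,-26)
river: ρ → (-26,30,26)
river: ρ → (26,22,-30)
river: ρ → (-30,38,18)
river: ρ → (18,34,-34)
river: ρ → (-34,34,18)
river: ρ → (18,38,-30)
river: ρ → (-30,22,26)
river: ρ → (26,30,-26)
river: ρ → (-26,22,30)
river: ρ → (30,38,-18)
river: ρ → (-18,34,34)
river: ρ → (34,34,-18)
ρ-cycle length = 14 (tail of 0 descent steps not counted)

14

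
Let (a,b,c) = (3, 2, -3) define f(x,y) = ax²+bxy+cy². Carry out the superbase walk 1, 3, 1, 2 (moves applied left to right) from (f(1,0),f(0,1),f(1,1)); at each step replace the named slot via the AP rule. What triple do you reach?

start (3,-3,2) = (f(1,0),f(0,1),f(1,1))
replace slot 1: 2·((-3)+2) − 3 = -5 → (-5,-3,2)
replace slot 3: 2·((-5)+(-3)) − 2 = -18 → (-5,-3,-18)
replace slot 1: 2·((-3)+(-18)) − (-5) = -37 → (-37,-3,-18)
replace slot 2: 2·((-37)+(-18)) − (-3) = -107 → (-37,-107,-18)

-37,-107,-18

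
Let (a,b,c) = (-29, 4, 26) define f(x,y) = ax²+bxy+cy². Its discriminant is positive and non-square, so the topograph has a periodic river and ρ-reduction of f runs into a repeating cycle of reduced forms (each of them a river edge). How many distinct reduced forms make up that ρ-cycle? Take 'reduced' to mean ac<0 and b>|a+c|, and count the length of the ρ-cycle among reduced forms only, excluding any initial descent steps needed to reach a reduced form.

D = 3032, ⌊√D⌋ = 55
river: ρ → (26,48,-7)
river: ρ → (-7,50,19)
river: ρ → (19,26,-31)
river: ρ → (-31,36,14)
river: ρ → (14,48,-13)
river: ρ → (-13,30,41)
river: ρ → (41,52,-2)
river: ρ → (-2,52,41)
river: ρ → (41,30,-13)
river: ρ → (-13,48,14)
river: ρ → (14,36,-31)
river: ρ → (-31,26,19)
river: ρ → (19,50,-7)
river: ρ → (-7,48,26)
river: ρ → (26,4,-29)
river: ρ → (-29,54,1)
river: ρ → (1,54,-29)
river: ρ → (-29,4,26)
ρ-cycle length = 18 (tail of 0 descent steps not counted)

18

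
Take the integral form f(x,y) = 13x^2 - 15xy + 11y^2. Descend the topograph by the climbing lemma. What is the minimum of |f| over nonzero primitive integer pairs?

translate: b→11 (≡-15 mod 26), so (13,-15,11)→(13,11,9)
flip: (13,11,9)→(9,-11,13)
translate: b→7 (≡-11 mod 18), so (9,-11,13)→(9,7,11)
reduced (well bottom): (9,7,11) with a≤c, −a<b≤a
well minimum = a = 9

9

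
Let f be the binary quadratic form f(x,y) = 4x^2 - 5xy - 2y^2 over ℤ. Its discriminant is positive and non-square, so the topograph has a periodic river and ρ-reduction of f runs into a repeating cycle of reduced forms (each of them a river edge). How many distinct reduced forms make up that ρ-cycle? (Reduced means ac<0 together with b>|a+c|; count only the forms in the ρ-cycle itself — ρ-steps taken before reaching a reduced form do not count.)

D = 57, ⌊√D⌋ = 7
descent: ρ → (-2,5,4)  [lands on river]
river: ρ → (4,3,-3)
river: ρ → (-3,3,4)
river: ρ → (4,5,-2)
river: ρ → (-2,7,1)
river: ρ → (1,7,-2)
ρ-cycle length = 6 (tail of 1 descent step not counted)

6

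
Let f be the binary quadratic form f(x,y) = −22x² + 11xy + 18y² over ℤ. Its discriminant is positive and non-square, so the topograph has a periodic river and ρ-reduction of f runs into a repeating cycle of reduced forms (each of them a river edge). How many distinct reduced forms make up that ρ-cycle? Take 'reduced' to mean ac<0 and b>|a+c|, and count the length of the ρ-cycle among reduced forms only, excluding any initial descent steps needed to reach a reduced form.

D = 1705, ⌊√D⌋ = 41
river: ρ → (18,25,-15)
river: ρ → (-15,35,8)
river: ρ → (8,29,-27)
river: ρ → (-27,25,10)
river: ρ → (10,35,-12)
river: ρ → (-12,37,7)
river: ρ → (7,33,-22)
river: ρ → (-22,11,18)
ρ-cycle length = 8 (tail of 0 descent steps not counted)

8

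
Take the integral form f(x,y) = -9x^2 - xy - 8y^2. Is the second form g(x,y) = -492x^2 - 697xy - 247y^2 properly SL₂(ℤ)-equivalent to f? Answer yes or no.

D₁ = -287, D₂ = -287
f is negative-definite; reduce −f:
−f: flip: (9,1,8)→(8,-1,9)
−f: reduced (well bottom): (8,-1,9) with a≤c, −a<b≤a
flip sign back: reduced form of f is (-8,1,-9)
g is negative-definite; reduce −g:
−g: translate: b→-287 (≡697 mod 984), so (492,697,247)→(492,-287,42)
−g: flip: (492,-287,42)→(42,287,492)
−g: translate: b→35 (≡287 mod 84), so (42,287,492)→(42,35,9)
−g: flip: (42,35,9)→(9,-35,42)
−g: translate: b→1 (≡-35 mod 18), so (9,-35,42)→(9,1,8)
−g: flip: (9,1,8)→(8,-1,9)
−g: reduced (well bottom): (8,-1,9) with a≤c, −a<b≤a
flip sign back: reduced form of g is (-8,1,-9)
reduced forms (-8, 1, -9) vs (-8, 1, -9) ⇒ equivalent

yes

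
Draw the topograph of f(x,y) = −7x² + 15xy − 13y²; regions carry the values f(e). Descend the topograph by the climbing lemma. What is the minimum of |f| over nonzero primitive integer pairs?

translate: b→-1 (≡-15 mod 14), so (7,-15,13)→(7,-1,5)
flip: (7,-1,5)→(5,1,7)
reduced (well bottom): (5,1,7) with a≤c, −a<b≤a
well minimum |f| = |-5| = 5 (negative-definite)

5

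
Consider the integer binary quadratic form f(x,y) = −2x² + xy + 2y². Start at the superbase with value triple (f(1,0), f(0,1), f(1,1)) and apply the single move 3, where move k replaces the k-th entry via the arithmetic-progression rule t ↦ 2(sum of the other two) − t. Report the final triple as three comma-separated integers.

start (-2,2,1) = (f(1,0),f(0,1),f(1,1))
replace slot 3: 2·((-2)+2) − 1 = -1 → (-2,2,-1)

-2,2,-1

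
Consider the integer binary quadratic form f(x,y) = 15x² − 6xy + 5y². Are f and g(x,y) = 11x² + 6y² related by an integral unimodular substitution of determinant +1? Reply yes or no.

D₁ = -264, D₂ = -264
f: flip: (15,-6,5)→(5,6,15)
f: translate: b→-4 (≡6 mod 10), so (5,6,15)→(5,-4,14)
f: reduced (well bottom): (5,-4,14) with a≤c, −a<b≤a
g: flip: (11,0,6)→(6,0,11)
g: reduced (well bottom): (6,0,11) with a≤c, −a<b≤a
reduced forms (5, -4, 14) vs (6, 0, 11) ⇒ inequivalent

no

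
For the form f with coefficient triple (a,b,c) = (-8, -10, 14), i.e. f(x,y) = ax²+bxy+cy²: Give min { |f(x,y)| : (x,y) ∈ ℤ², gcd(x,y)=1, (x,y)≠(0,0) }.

descent: ρ → (14,10,-8)  [lands on river]
river: ρ → (-8,22,2)
river: ρ → (2,22,-8)
river: ρ → (-8,10,14)
river: ρ → (14,18,-4)
river: ρ → (-4,22,4)
river: ρ → (4,18,-14)
river: ρ → (-14,10,8)
river: ρ → (8,22,-2)
river: ρ → (-2,22,8)
river: ρ → (8,10,-14)
river: ρ → (-14,18,4)
river: ρ → (4,22,-4)
river: ρ → (-4,18,14)
closes: descent 1, river 14
min |a| on river = 2

2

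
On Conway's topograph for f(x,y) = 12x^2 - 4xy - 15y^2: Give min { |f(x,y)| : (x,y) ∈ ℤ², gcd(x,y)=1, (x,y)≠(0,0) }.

descent: ρ → (-15,4,12)  [lands on river]
river: ρ → (12,20,-7)
river: ρ → (-7,22,9)
river: ρ → (9,14,-15)
river: ρ → (-15,16,8)
river: ρ → (8,16,-15)
river: ρ → (-15,14,9)
river: ρ → (9,22,-7)
river: ρ → (-7,20,12)
river: ρ → (12,4,-15)
river: ρ → (-15,26,1)
river: ρ → (1,26,-15)
closes: descent 1, river 12
min |a| on river = 1

1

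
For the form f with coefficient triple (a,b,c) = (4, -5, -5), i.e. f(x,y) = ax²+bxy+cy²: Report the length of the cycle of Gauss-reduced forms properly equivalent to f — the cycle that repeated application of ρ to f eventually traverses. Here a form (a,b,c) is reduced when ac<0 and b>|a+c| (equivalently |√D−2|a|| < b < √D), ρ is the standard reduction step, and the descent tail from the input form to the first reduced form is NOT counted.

D = 105, ⌊√D⌋ = 10
descent: ρ → (-5,5,4)  [lands on river]
river: ρ → (4,3,-6)
river: ρ → (-6,9,1)
river: ρ → (1,9,-6)
river: ρ → (-6,3,4)
river: ρ → (4,5,-5)
ρ-cycle length = 6 (tail of 1 descent step not counted)

6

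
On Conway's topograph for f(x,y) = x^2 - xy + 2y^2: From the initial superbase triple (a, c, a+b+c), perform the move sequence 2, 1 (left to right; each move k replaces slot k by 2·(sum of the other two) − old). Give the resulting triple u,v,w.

start (1,2,2) = (f(1,0),f(0,1),f(1,1))
replace slot 2: 2·(1+2) − 2 = 4 → (1,4,2)
replace slot 1: 2·(4+2) − 1 = 11 → (11,4,2)

11,4,2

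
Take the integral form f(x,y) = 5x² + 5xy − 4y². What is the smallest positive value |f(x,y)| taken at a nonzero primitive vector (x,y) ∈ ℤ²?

river: ρ → (-4,3,6)
river: ρ → (6,9,-1)
river: ρ → (-1,9,6)
river: ρ → (6,3,-4)
river: ρ → (-4,5,5)
river: ρ → (5,5,-4)
closes: descent 0, river 6
min |a| on river = 1

1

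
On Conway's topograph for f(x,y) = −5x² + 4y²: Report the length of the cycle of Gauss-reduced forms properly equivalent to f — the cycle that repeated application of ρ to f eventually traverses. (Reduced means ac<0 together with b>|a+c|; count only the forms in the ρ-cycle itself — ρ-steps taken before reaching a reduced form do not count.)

D = 80, ⌊√D⌋ = 8
descent: ρ → (4,8,-1)  [lands on river]
river: ρ → (-1,8,4)
ρ-cycle length = 2 (tail of 1 descent step not counted)

2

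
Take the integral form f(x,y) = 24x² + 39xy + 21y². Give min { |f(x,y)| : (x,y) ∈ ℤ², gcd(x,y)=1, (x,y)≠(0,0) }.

translate: b→-9 (≡39 mod 48), so (24,39,21)→(24,-9,6)
flip: (24,-9,6)→(6,9,24)
translate: b→-3 (≡9 mod 12), so (6,9,24)→(6,-3,21)
reduced (well bottom): (6,-3,21) with a≤c, −a<b≤a
well minimum = a = 6

6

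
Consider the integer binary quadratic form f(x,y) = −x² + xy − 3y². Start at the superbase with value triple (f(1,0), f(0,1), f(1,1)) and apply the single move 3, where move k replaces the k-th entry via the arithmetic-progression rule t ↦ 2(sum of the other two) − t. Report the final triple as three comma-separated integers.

start (-1,-3,-3) = (f(1,0),f(0,1),f(1,1))
replace slot 3: 2·((-1)+(-3)) − (-3) = -5 → (-1,-3,-5)

-1,-3,-5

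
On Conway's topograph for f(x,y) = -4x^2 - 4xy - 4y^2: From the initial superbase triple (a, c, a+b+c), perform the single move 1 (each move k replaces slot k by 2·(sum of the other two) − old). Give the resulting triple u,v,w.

start (-4,-4,-12) = (f(1,0),f(0,1),f(1,1))
replace slot 1: 2·((-4)+(-12)) − (-4) = -28 → (-28,-4,-12)

-28,-4,-12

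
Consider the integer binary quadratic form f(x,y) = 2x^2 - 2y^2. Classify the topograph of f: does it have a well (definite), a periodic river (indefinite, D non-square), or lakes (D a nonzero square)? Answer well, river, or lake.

D = b²−4ac = 0² − 4·2·(-2) = 16
D = 4² is a perfect square ⇒ form factors over ℤ ⇒ lakes

lake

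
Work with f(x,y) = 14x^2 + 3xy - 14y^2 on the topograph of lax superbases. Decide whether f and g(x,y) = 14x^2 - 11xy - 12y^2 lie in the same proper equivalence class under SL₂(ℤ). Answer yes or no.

D₁ = 793, D₂ = 793
river cycle of f (length 8): (-14, 25, 3), (3, 23, -22), (-22, 21, 4), (4, 27, -4), (-4, 21, 22), (22, 23, -3), (-3, 25, 14), (14, 3, -14)
river cycle of g (length 12): (-12, 11, 14), (14, 17, -9), (-9, 19, 12), (12, 5, -16), (-16, 27, 1), (1, 27, -16), (-16, 5, 12), (12, 19, -9), (-9, 17, 14), (14, 11, -12), … (2 more)
cycles differ ⇒ inequivalent

no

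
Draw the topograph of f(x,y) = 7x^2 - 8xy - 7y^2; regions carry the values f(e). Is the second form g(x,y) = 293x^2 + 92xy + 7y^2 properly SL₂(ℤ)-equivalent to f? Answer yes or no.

D₁ = 260, D₂ = 260
river cycle of f (length 10): (-7, 8, 7), (7, 6, -8), (-8, 10, 5), (5, 10, -8), (-8, 6, 7), (7, 8, -7), (-7, 6, 8), (8, 10, -5), (-5, 10, 8), (8, 6, -7)
river cycle of g (length 10): (7, 6, -8), (-8, 10, 5), (5, 10, -8), (-8, 6, 7), (7, 8, -7), (-7, 6, 8), (8, 10, -5), (-5, 10, 8), (8, 6, -7), (-7, 8, 7)
cycles coincide ⇒ equivalent

yes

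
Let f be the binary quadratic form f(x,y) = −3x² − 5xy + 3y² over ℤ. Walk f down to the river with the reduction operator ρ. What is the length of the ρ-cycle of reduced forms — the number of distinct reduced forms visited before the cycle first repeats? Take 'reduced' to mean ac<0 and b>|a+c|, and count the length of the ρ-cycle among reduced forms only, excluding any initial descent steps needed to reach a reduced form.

D = 61, ⌊√D⌋ = 7
descent: ρ → (3,5,-3)  [lands on river]
river: ρ → (-3,7,1)
river: ρ → (1,7,-3)
river: ρ → (-3,5,3)
river: ρ → (3,7,-1)
river: ρ → (-1,7,3)
ρ-cycle length = 6 (tail of 1 descent step not counted)

6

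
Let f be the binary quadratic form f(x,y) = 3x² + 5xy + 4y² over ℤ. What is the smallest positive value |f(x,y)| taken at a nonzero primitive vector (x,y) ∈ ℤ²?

translate: b→-1 (≡5 mod 6), so (3,5,4)→(3,-1,2)
flip: (3,-1,2)→(2,1,3)
reduced (well bottom): (2,1,3) with a≤c, −a<b≤a
well minimum = a = 2

2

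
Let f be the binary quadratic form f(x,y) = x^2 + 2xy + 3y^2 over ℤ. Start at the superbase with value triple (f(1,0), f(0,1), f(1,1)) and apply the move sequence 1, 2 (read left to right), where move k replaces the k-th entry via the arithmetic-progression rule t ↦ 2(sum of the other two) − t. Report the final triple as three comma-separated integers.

start (1,3,6) = (f(1,0),f(0,1),f(1,1))
replace slot 1: 2·(3+6) − 1 = 17 → (17,3,6)
replace slot 2: 2·(17+6) − 3 = 43 → (17,43,6)

17,43,6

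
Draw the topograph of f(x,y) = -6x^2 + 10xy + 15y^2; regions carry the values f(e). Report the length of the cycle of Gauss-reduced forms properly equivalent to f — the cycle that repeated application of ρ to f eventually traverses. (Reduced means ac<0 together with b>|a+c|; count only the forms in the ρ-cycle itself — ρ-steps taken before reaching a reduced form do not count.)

D = 460, ⌊√D⌋ = 21
river: ρ → (15,20,-1)
river: ρ → (-1,20,15)
river: ρ → (15,10,-6)
river: ρ → (-6,14,11)
river: ρ → (11,8,-9)
river: ρ → (-9,10,10)
river: ρ → (10,10,-9)
river: ρ → (-9,8,11)
river: ρ → (11,14,-6)
river: ρ → (-6,10,15)
ρ-cycle length = 10 (tail of 0 descent steps not counted)

10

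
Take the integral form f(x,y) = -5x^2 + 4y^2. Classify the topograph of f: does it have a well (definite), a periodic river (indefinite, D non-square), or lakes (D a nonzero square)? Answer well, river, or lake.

D = b²−4ac = 0² − 4·(-5)·4 = 80
D > 0 non-square ⇒ indefinite ⇒ periodic river

river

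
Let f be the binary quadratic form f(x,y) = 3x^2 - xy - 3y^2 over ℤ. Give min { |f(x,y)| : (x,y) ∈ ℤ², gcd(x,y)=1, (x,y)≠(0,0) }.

descent: ρ → (-3,1,3)  [lands on river]
river: ρ → (3,5,-1)
river: ρ → (-1,5,3)
river: ρ → (3,1,-3)
river: ρ → (-3,5,1)
river: ρ → (1,5,-3)
closes: descent 1, river 6
min |a| on river = 1

1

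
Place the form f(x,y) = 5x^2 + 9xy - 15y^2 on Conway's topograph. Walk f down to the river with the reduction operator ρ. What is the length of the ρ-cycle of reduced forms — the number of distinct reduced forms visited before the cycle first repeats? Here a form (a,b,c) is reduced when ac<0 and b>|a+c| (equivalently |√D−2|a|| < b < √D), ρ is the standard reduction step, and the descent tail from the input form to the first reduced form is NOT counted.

D = 381, ⌊√D⌋ = 19
descent: ρ → (-15,-9,5)
descent: ρ → (5,19,-1)  [lands on river]
river: ρ → (-1,19,5)
river: ρ → (5,11,-13)
river: ρ → (-13,15,3)
river: ρ → (3,15,-13)
river: ρ → (-13,11,5)
ρ-cycle length = 6 (tail of 2 descent steps not counted)

6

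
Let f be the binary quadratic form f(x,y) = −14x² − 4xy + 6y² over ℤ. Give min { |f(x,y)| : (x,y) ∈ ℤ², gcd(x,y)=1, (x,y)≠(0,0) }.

descent: ρ → (6,16,-4)  [lands on river]
river: ρ → (-4,16,6)
river: ρ → (6,8,-12)
river: ρ → (-12,16,2)
river: ρ → (2,16,-12)
river: ρ → (-12,8,6)
closes: descent 1, river 6
min |a| on river = 2

2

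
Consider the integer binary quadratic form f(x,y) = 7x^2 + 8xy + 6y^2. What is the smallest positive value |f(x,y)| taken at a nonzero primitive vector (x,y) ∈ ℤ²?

translate: b→-6 (≡8 mod 14), so (7,8,6)→(7,-6,5)
flip: (7,-6,5)→(5,6,7)
translate: b→-4 (≡6 mod 10), so (5,6,7)→(5,-4,6)
reduced (well bottom): (5,-4,6) with a≤c, −a<b≤a
well minimum = a = 5

5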